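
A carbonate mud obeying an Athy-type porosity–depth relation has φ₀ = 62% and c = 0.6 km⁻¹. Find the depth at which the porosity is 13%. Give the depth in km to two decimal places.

2.60 km

Invert Athy's law: Z = ln(φ₀/φ) / c
Z = ln(0.62/0.13) / 0.6 = ln(4.769) / 0.6 = 1.5622 / 0.6 = 2.604 km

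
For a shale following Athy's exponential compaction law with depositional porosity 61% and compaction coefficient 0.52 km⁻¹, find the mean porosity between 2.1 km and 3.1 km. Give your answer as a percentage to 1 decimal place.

⟨n⟩ = (1/(d₂−d₁)) ∫ n₀ e^(−kd) dd = n₀·(e^(−k·d₁) − e^(−k·d₂)) / (k·(d₂−d₁))
e^(−0.52×2.1) = 0.3355; e^(−0.52×3.1) = 0.1995
⟨n⟩ = 0.61 × (0.3355 − 0.1995) / (0.52 × 1) = 0.61 × 0.2616 = 0.1596

16.0%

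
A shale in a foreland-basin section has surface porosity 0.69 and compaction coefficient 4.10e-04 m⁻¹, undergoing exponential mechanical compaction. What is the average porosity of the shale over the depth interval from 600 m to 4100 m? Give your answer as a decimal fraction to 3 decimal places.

Working in km (1 km = 1000 m; k in km⁻¹ = k in m⁻¹ × 1000):
⟨φ⟩ = (1/(z₂−z₁)) ∫ φ₀ e^(−kz) dz = φ₀·(e^(−k·z₁) − e^(−k·z₂)) / (k·(z₂−z₁))
e^(−0.41×0.6) = 0.7819; e^(−0.41×4.1) = 0.1862
⟨φ⟩ = 0.69 × (0.7819 − 0.1862) / (0.41 × 3.5) = 0.69 × 0.4151 = 0.2865

0.286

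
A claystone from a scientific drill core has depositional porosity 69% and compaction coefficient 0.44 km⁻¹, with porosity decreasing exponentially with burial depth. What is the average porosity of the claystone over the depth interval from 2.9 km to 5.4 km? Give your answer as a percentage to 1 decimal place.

11.7%

⟨n⟩ = (1/(Z₂−Z₁)) ∫ n₀ e^(−βZ) dZ = n₀·(e^(−β·Z₁) − e^(−β·Z₂)) / (β·(Z₂−Z₁))
e^(−0.44×2.9) = 0.2792; e^(−0.44×5.4) = 0.0929
⟨n⟩ = 0.69 × (0.2792 − 0.0929) / (0.44 × 2.5) = 0.69 × 0.1693 = 0.1168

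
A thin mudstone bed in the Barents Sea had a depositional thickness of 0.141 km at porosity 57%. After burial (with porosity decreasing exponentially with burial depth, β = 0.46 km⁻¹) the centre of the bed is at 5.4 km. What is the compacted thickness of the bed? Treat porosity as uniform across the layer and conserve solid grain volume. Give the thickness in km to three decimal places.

Porosity at 5.4 km: φ = 0.57·exp(−0.46×5.4) = 0.0475
Solid-volume conservation: h(1−φ) = h₀(1−φ₀) ⇒ h = h₀·(1−φ₀)/(1−φ)
h = 0.141 × (1 − 0.57)/(1 − 0.0475) = 0.141 × 0.4515 = 0.0637 km

0.064 km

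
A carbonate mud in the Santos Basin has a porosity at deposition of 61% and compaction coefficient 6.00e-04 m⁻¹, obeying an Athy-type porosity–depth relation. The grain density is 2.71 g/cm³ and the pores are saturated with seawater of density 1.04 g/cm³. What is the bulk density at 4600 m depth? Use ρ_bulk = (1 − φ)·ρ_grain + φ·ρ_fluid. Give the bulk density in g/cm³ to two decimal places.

Working in km (1 km = 1000 m; β in km⁻¹ = β in m⁻¹ × 1000):
Porosity at depth: φ = 0.61·exp(−0.6×4.6) = 0.61×0.0633 = 0.0386
Bulk density: ρ_b = (1−φ)ρ_g + φ·ρ_f = 0.9614×2.71 + 0.0386×1.04
       = 2.605 + 0.040 = 2.646 g/cm³

2.65 g/cm³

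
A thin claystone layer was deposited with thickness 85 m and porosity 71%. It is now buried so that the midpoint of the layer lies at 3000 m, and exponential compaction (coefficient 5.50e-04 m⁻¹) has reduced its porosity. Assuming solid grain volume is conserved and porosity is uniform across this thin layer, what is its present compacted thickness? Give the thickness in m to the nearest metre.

29 m

Working in km (1 km = 1000 m; c in km⁻¹ = c in m⁻¹ × 1000):
Porosity at 3 km: φ = 0.71·exp(−0.55×3) = 0.1364
Solid-volume conservation: h(1−φ) = h₀(1−φ₀) ⇒ h = h₀·(1−φ₀)/(1−φ)
h = 0.085 × (1 − 0.71)/(1 − 0.1364) = 0.085 × 0.3358 = 0.0285 km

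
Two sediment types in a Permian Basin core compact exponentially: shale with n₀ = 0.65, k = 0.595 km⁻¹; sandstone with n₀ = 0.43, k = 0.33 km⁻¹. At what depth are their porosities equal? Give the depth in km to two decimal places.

Set n₀ₐ e^(−kₐd) = n₀ᵦ e^(−kᵦd) ⇒ ln(n₀ₐ/n₀ᵦ) = (kₐ − kᵦ)·d
d = ln(0.65/0.43) / (0.595 − 0.33) = 0.4132 / 0.265 = 1.559 km

1.56 km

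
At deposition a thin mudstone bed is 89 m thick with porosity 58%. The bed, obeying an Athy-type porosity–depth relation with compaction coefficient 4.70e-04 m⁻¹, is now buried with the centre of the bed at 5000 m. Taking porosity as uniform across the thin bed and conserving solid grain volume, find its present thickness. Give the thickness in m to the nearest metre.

Working in km (1 km = 1000 m; c in km⁻¹ = c in m⁻¹ × 1000):
Porosity at 5 km: φ = 0.58·exp(−0.47×5) = 0.0553
Solid-volume conservation: h(1−φ) = h₀(1−φ₀) ⇒ h = h₀·(1−φ₀)/(1−φ)
h = 0.089 × (1 − 0.58)/(1 − 0.0553) = 0.089 × 0.4446 = 0.0396 km

40 m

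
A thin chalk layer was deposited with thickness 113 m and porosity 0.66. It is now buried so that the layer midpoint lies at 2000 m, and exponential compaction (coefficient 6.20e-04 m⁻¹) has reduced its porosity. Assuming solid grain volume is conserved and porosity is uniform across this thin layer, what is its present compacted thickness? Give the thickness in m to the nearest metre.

47 m

Working in km (1 km = 1000 m; k in km⁻¹ = k in m⁻¹ × 1000):
Porosity at 2 km: n = 0.66·exp(−0.62×2) = 0.1910
Solid-volume conservation: h(1−n) = h₀(1−n₀) ⇒ h = h₀·(1−n₀)/(1−n)
h = 0.113 × (1 − 0.66)/(1 − 0.1910) = 0.113 × 0.4203 = 0.0475 km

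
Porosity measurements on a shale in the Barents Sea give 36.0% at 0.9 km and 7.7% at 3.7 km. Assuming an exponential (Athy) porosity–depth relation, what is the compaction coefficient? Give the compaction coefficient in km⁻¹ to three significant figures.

0.551 km⁻¹

Athy: n(d) = n₀ e^(−cd) ⇒ n₁/n₂ = e^{c(d₂−d₁)} ⇒ c = ln(n₁/n₂)/(d₂−d₁)
c = ln(0.36/0.077) / (3.7 − 0.9) = ln(4.675) / 2.8 = 1.5423 / 2.8 = 0.5508 km⁻¹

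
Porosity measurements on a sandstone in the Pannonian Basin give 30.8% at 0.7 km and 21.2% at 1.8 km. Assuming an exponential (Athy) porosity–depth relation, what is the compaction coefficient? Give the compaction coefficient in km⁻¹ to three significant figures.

0.340 km⁻¹

Athy: n(Z) = n₀ e^(−cZ) ⇒ n₁/n₂ = e^{c(Z₂−Z₁)} ⇒ c = ln(n₁/n₂)/(Z₂−Z₁)
c = ln(0.308/0.212) / (1.8 − 0.7) = ln(1.453) / 1.1 = 0.3735 / 1.1 = 0.3396 km⁻¹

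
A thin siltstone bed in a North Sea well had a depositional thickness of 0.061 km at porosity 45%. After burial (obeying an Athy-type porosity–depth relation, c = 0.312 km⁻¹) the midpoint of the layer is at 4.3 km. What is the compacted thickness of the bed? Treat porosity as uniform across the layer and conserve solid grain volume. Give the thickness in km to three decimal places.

0.038 km

Porosity at 4.3 km: n = 0.45·exp(−0.312×4.3) = 0.1176
Solid-volume conservation: h(1−n) = h₀(1−n₀) ⇒ h = h₀·(1−n₀)/(1−n)
h = 0.061 × (1 − 0.45)/(1 − 0.1176) = 0.061 × 0.6233 = 0.0380 km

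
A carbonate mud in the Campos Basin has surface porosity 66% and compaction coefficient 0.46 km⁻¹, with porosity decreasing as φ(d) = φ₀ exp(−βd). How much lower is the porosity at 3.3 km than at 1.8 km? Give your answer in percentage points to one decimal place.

14.4 percentage points

φ(1.8) = 0.66·e^(−0.46×1.8) = 0.2884
φ(3.3) = 0.66·e^(−0.46×3.3) = 0.1446
Δφ = 0.2884 − 0.1446 = 0.1437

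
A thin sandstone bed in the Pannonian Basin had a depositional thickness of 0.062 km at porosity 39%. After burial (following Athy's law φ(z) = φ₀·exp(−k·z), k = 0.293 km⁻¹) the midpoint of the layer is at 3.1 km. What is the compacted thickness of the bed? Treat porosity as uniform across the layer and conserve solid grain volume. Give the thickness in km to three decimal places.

Porosity at 3.1 km: φ = 0.39·exp(−0.293×3.1) = 0.1573
Solid-volume conservation: h(1−φ) = h₀(1−φ₀) ⇒ h = h₀·(1−φ₀)/(1−φ)
h = 0.062 × (1 − 0.39)/(1 − 0.1573) = 0.062 × 0.7238 = 0.0449 km

0.045 km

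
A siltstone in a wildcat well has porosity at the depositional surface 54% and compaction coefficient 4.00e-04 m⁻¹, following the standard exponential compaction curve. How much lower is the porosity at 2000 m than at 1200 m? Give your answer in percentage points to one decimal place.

9.2 percentage points

Working in km (1 km = 1000 m; k in km⁻¹ = k in m⁻¹ × 1000):
φ(1.2) = 0.54·e^(−0.4×1.2) = 0.3341
φ(2) = 0.54·e^(−0.4×2) = 0.2426
Δφ = 0.3341 − 0.2426 = 0.0915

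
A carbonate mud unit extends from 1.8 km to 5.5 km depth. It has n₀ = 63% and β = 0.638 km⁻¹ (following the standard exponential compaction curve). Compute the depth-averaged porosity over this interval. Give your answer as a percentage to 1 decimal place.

⟨n⟩ = (1/(d₂−d₁)) ∫ n₀ e^(−βd) dd = n₀·(e^(−β·d₁) − e^(−β·d₂)) / (β·(d₂−d₁))
e^(−0.638×1.8) = 0.3171; e^(−0.638×5.5) = 0.0299
⟨n⟩ = 0.63 × (0.3171 − 0.0299) / (0.638 × 3.7) = 0.63 × 0.1217 = 0.0767

7.7%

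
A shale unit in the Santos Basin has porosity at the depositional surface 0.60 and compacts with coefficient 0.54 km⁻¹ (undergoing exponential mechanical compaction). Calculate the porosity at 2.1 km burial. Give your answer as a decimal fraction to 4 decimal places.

n = n₀·exp(−c·Z) = 0.6 × exp(−0.54 × 2.1) = 0.6 × exp(−1.134)
  = 0.6 × 0.3217 = 0.1930

0.1930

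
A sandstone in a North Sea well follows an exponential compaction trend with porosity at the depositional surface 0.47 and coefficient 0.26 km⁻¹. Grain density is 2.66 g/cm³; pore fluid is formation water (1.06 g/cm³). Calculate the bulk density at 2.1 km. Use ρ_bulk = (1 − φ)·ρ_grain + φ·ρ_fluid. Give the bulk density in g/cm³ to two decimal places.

Porosity at depth: n = 0.47·exp(−0.26×2.1) = 0.47×0.5793 = 0.2723
Bulk density: ρ_b = (1−n)ρ_g + n·ρ_f = 0.7277×2.66 + 0.2723×1.06
       = 1.936 + 0.289 = 2.224 g/cm³

2.22 g/cm³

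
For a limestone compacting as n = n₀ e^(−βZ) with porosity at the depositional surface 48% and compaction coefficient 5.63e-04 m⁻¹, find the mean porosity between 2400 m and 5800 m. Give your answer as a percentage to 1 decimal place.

Working in km (1 km = 1000 m; β in km⁻¹ = β in m⁻¹ × 1000):
⟨n⟩ = (1/(Z₂−Z₁)) ∫ n₀ e^(−βZ) dZ = n₀·(e^(−β·Z₁) − e^(−β·Z₂)) / (β·(Z₂−Z₁))
e^(−0.563×2.4) = 0.2589; e^(−0.563×5.8) = 0.0382
⟨n⟩ = 0.48 × (0.2589 − 0.0382) / (0.563 × 3.4) = 0.48 × 0.1153 = 0.0554

5.5%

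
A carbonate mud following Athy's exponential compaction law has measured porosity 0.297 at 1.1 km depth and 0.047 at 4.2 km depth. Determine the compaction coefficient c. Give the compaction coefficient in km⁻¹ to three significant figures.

Athy: φ(z) = φ₀ e^(−cz) ⇒ φ₁/φ₂ = e^{c(z₂−z₁)} ⇒ c = ln(φ₁/φ₂)/(z₂−z₁)
c = ln(0.297/0.047) / (4.2 − 1.1) = ln(6.319) / 3.1 = 1.8436 / 3.1 = 0.5947 km⁻¹

0.595 km⁻¹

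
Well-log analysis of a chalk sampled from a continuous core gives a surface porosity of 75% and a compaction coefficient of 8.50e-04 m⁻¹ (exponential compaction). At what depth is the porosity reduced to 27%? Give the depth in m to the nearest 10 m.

1200 m

Working in km (1 km = 1000 m; β in km⁻¹ = β in m⁻¹ × 1000):
Invert Athy's law: z = ln(phi₀/phi) / β
z = ln(0.75/0.27) / 0.85 = ln(2.778) / 0.85 = 1.0217 / 0.85 = 1.202 km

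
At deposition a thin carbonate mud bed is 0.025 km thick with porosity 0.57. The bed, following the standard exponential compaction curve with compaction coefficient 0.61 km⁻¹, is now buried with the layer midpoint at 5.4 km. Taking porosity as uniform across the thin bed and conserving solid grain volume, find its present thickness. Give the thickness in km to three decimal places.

0.011 km

Porosity at 5.4 km: n = 0.57·exp(−0.61×5.4) = 0.0211
Solid-volume conservation: h(1−n) = h₀(1−n₀) ⇒ h = h₀·(1−n₀)/(1−n)
h = 0.025 × (1 − 0.57)/(1 − 0.0211) = 0.025 × 0.4393 = 0.0110 km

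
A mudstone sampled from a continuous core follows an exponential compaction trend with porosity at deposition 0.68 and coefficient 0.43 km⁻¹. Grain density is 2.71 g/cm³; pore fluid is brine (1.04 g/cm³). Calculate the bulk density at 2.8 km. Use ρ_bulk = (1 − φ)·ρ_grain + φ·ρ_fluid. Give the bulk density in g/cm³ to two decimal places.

Porosity at depth: phi = 0.68·exp(−0.43×2.8) = 0.68×0.3000 = 0.2040
Bulk density: ρ_b = (1−phi)ρ_g + phi·ρ_f = 0.7960×2.71 + 0.2040×1.04
       = 2.157 + 0.212 = 2.369 g/cm³

2.37 g/cm³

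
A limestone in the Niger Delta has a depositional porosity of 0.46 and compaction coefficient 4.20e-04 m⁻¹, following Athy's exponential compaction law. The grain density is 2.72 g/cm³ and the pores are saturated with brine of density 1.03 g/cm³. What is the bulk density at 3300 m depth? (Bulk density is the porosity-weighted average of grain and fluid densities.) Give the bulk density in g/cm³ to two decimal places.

Working in km (1 km = 1000 m; k in km⁻¹ = k in m⁻¹ × 1000):
Porosity at depth: phi = 0.46·exp(−0.42×3.3) = 0.46×0.2501 = 0.1150
Bulk density: ρ_b = (1−phi)ρ_g + phi·ρ_f = 0.8850×2.72 + 0.1150×1.03
       = 2.407 + 0.118 = 2.526 g/cm³

2.53 g/cm³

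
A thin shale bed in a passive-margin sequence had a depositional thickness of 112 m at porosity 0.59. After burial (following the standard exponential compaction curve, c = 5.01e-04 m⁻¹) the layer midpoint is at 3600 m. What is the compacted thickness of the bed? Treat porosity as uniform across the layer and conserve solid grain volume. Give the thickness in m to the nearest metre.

Working in km (1 km = 1000 m; c in km⁻¹ = c in m⁻¹ × 1000):
Porosity at 3.6 km: phi = 0.59·exp(−0.501×3.6) = 0.0972
Solid-volume conservation: h(1−phi) = h₀(1−phi₀) ⇒ h = h₀·(1−phi₀)/(1−phi)
h = 0.112 × (1 − 0.59)/(1 − 0.0972) = 0.112 × 0.4541 = 0.0509 km

51 m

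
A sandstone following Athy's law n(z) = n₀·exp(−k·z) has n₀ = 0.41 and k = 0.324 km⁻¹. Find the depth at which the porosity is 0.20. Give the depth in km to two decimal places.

2.22 km

Invert Athy's law: z = ln(n₀/n) / k
z = ln(0.41/0.2) / 0.324 = ln(2.05) / 0.324 = 0.7178 / 0.324 = 2.216 km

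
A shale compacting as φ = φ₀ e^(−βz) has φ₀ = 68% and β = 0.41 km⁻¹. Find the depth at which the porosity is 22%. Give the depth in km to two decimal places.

Invert Athy's law: z = ln(φ₀/φ) / β
z = ln(0.68/0.22) / 0.41 = ln(3.091) / 0.41 = 1.1285 / 0.41 = 2.752 km

2.75 km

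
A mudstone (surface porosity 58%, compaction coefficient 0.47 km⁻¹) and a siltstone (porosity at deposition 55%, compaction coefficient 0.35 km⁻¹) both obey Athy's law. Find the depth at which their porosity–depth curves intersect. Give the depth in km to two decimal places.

0.44 km

Set phi₀ₐ e^(−kₐd) = phi₀ᵦ e^(−kᵦd) ⇒ ln(phi₀ₐ/phi₀ᵦ) = (kₐ − kᵦ)·d
d = ln(0.58/0.55) / (0.47 − 0.35) = 0.0531 / 0.12 = 0.443 km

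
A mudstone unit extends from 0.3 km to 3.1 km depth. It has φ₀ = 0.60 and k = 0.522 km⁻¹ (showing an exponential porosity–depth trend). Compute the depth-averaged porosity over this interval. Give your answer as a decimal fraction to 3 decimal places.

⟨φ⟩ = (1/(Z₂−Z₁)) ∫ φ₀ e^(−kZ) dZ = φ₀·(e^(−k·Z₁) − e^(−k·Z₂)) / (k·(Z₂−Z₁))
e^(−0.522×0.3) = 0.8550; e^(−0.522×3.1) = 0.1983
⟨φ⟩ = 0.6 × (0.8550 − 0.1983) / (0.522 × 2.8) = 0.6 × 0.4494 = 0.2696

0.270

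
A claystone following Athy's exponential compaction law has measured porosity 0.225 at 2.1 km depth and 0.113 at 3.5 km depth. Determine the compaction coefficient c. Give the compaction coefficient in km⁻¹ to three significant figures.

0.492 km⁻¹

Athy: φ(d) = φ₀ e^(−cd) ⇒ φ₁/φ₂ = e^{c(d₂−d₁)} ⇒ c = ln(φ₁/φ₂)/(d₂−d₁)
c = ln(0.225/0.113) / (3.5 − 2.1) = ln(1.991) / 1.4 = 0.6887 / 1.4 = 0.4919 km⁻¹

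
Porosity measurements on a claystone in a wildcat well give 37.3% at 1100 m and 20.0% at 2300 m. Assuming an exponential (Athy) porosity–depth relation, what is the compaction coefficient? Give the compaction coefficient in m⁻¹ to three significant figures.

Working in km (1 km = 1000 m; β in km⁻¹ = β in m⁻¹ × 1000):
Athy: phi(z) = phi₀ e^(−βz) ⇒ phi₁/phi₂ = e^{β(z₂−z₁)} ⇒ β = ln(phi₁/phi₂)/(z₂−z₁)
β = ln(0.373/0.2) / (2.3 − 1.1) = ln(1.865) / 1.2 = 0.6233 / 1.2 = 0.5194 km⁻¹

0.000519 m⁻¹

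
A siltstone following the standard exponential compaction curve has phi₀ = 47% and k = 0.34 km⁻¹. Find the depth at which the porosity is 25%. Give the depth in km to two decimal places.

1.86 km

Invert Athy's law: d = ln(phi₀/phi) / k
d = ln(0.47/0.25) / 0.34 = ln(1.88) / 0.34 = 0.6313 / 0.34 = 1.857 km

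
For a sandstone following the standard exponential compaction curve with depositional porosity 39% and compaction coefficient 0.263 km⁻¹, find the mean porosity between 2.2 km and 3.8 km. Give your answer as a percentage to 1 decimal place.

⟨n⟩ = (1/(d₂−d₁)) ∫ n₀ e^(−βd) dd = n₀·(e^(−β·d₁) − e^(−β·d₂)) / (β·(d₂−d₁))
e^(−0.263×2.2) = 0.5607; e^(−0.263×3.8) = 0.3681
⟨n⟩ = 0.39 × (0.5607 − 0.3681) / (0.263 × 1.6) = 0.39 × 0.4577 = 0.1785

17.8%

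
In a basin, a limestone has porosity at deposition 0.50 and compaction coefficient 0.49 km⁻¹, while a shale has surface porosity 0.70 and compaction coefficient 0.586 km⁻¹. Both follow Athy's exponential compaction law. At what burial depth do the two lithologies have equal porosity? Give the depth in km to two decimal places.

Set phi₀ₐ e^(−βₐz) = phi₀ᵦ e^(−βᵦz) ⇒ ln(phi₀ₐ/phi₀ᵦ) = (βₐ − βᵦ)·z
z = ln(0.5/0.7) / (0.49 − 0.586) = -0.3365 / -0.096 = 3.505 km

3.50 km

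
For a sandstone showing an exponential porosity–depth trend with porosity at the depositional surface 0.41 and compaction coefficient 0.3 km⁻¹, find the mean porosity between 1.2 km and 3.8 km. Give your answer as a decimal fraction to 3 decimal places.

⟨phi⟩ = (1/(Z₂−Z₁)) ∫ phi₀ e^(−βZ) dZ = phi₀·(e^(−β·Z₁) − e^(−β·Z₂)) / (β·(Z₂−Z₁))
e^(−0.3×1.2) = 0.6977; e^(−0.3×3.8) = 0.3198
⟨phi⟩ = 0.41 × (0.6977 − 0.3198) / (0.3 × 2.6) = 0.41 × 0.4844 = 0.1986

0.199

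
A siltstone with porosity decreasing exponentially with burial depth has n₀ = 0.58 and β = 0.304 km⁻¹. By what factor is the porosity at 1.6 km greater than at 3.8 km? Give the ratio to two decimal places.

1.95

n(Z₁)/n(Z₂) = e^(−β·Z₁)/e^(−β·Z₂) = e^{β(Z₂−Z₁)}
= exp(0.304 × 2.2) = exp(0.6688) = 1.9519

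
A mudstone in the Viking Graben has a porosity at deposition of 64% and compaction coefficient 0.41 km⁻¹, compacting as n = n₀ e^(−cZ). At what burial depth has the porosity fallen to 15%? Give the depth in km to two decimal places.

Invert Athy's law: Z = ln(n₀/n) / c
Z = ln(0.64/0.15) / 0.41 = ln(4.267) / 0.41 = 1.4508 / 0.41 = 3.539 km

3.54 km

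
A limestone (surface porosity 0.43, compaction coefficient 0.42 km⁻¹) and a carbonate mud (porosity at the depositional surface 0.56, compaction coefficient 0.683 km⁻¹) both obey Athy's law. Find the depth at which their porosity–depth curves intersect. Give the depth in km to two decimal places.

1.00 km

Set phi₀ₐ e^(−kₐd) = phi₀ᵦ e^(−kᵦd) ⇒ ln(phi₀ₐ/phi₀ᵦ) = (kₐ − kᵦ)·d
d = ln(0.43/0.56) / (0.42 − 0.683) = -0.2642 / -0.263 = 1.004 km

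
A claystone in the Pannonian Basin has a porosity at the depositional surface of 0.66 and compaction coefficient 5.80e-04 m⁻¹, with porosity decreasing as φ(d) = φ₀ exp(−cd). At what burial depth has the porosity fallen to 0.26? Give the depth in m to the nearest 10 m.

1610 m

Working in km (1 km = 1000 m; c in km⁻¹ = c in m⁻¹ × 1000):
Invert Athy's law: d = ln(φ₀/φ) / c
d = ln(0.66/0.26) / 0.58 = ln(2.538) / 0.58 = 0.9316 / 0.58 = 1.606 km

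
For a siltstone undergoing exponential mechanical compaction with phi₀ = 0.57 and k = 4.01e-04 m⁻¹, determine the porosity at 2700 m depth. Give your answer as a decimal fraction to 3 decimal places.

0.193

Working in km (1 km = 1000 m; k in km⁻¹ = k in m⁻¹ × 1000):
phi = phi₀·exp(−k·d) = 0.57 × exp(−0.401 × 2.7) = 0.57 × exp(−1.083)
  = 0.57 × 0.3387 = 0.1930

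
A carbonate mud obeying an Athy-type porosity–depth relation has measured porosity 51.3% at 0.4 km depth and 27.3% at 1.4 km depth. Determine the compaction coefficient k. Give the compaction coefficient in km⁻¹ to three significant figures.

Athy: n(z) = n₀ e^(−kz) ⇒ n₁/n₂ = e^{k(z₂−z₁)} ⇒ k = ln(n₁/n₂)/(z₂−z₁)
k = ln(0.513/0.273) / (1.4 − 0.4) = ln(1.879) / 1 = 0.6308 / 1 = 0.6308 km⁻¹

0.631 km⁻¹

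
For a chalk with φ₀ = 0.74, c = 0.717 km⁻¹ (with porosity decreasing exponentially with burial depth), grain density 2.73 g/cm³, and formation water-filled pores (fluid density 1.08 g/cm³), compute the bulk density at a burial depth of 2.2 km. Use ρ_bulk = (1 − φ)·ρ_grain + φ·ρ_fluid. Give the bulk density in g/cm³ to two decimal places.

2.48 g/cm³

Porosity at depth: φ = 0.74·exp(−0.717×2.2) = 0.74×0.2065 = 0.1528
Bulk density: ρ_b = (1−φ)ρ_g + φ·ρ_f = 0.8472×2.73 + 0.1528×1.08
       = 2.313 + 0.165 = 2.478 g/cm³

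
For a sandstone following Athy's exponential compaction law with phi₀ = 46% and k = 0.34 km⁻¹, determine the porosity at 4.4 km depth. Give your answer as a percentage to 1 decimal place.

10.3%

phi = phi₀·exp(−k·Z) = 0.46 × exp(−0.34 × 4.4) = 0.46 × exp(−1.496)
  = 0.46 × 0.2240 = 0.1031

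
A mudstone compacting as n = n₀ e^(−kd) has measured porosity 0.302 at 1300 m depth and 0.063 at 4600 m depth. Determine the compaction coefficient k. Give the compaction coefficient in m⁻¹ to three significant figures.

0.000475 m⁻¹

Working in km (1 km = 1000 m; k in km⁻¹ = k in m⁻¹ × 1000):
Athy: n(d) = n₀ e^(−kd) ⇒ n₁/n₂ = e^{k(d₂−d₁)} ⇒ k = ln(n₁/n₂)/(d₂−d₁)
k = ln(0.302/0.063) / (4.6 − 1.3) = ln(4.794) / 3.3 = 1.5673 / 3.3 = 0.4749 km⁻¹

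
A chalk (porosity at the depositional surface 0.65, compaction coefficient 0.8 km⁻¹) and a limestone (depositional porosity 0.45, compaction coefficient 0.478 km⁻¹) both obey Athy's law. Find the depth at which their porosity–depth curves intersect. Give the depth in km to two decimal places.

1.14 km

Set n₀ₐ e^(−βₐz) = n₀ᵦ e^(−βᵦz) ⇒ ln(n₀ₐ/n₀ᵦ) = (βₐ − βᵦ)·z
z = ln(0.65/0.45) / (0.8 − 0.478) = 0.3677 / 0.322 = 1.142 km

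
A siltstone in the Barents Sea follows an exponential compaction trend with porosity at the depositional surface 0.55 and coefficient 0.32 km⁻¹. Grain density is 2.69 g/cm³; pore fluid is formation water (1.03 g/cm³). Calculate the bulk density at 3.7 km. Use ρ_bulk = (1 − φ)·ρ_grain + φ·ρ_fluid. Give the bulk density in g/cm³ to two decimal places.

Porosity at depth: phi = 0.55·exp(−0.32×3.7) = 0.55×0.3061 = 0.1683
Bulk density: ρ_b = (1−phi)ρ_g + phi·ρ_f = 0.8317×2.69 + 0.1683×1.03
       = 2.237 + 0.173 = 2.411 g/cm³

2.41 g/cm³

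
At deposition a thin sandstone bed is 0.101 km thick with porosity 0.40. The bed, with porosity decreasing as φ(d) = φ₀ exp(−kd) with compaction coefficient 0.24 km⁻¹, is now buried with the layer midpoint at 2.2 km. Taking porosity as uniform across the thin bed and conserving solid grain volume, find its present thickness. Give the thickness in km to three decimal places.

0.079 km

Porosity at 2.2 km: φ = 0.4·exp(−0.24×2.2) = 0.2359
Solid-volume conservation: h(1−φ) = h₀(1−φ₀) ⇒ h = h₀·(1−φ₀)/(1−φ)
h = 0.101 × (1 − 0.4)/(1 − 0.2359) = 0.101 × 0.7853 = 0.0793 km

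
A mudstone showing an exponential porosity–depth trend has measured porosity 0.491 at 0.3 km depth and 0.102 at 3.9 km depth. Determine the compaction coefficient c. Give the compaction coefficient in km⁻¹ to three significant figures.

0.437 km⁻¹

Athy: phi(d) = phi₀ e^(−cd) ⇒ phi₁/phi₂ = e^{c(d₂−d₁)} ⇒ c = ln(phi₁/phi₂)/(d₂−d₁)
c = ln(0.491/0.102) / (3.9 − 0.3) = ln(4.814) / 3.6 = 1.5715 / 3.6 = 0.4365 km⁻¹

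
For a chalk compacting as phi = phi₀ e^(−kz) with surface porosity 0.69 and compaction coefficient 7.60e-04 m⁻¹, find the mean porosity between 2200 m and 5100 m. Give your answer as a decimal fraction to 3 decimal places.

0.052

Working in km (1 km = 1000 m; k in km⁻¹ = k in m⁻¹ × 1000):
⟨phi⟩ = (1/(z₂−z₁)) ∫ phi₀ e^(−kz) dz = phi₀·(e^(−k·z₁) − e^(−k·z₂)) / (k·(z₂−z₁))
e^(−0.76×2.2) = 0.1879; e^(−0.76×5.1) = 0.0207
⟨phi⟩ = 0.69 × (0.1879 − 0.0207) / (0.76 × 2.9) = 0.69 × 0.0758 = 0.0523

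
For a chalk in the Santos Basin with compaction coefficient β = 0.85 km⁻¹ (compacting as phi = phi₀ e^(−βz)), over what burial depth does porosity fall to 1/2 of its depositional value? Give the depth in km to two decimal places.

phi/phi₀ = 1/2 ⇒ exp(−β·z) = 1/2 ⇒ z = ln(2) / β
z = 0.6931 / 0.85 = 0.815 km

0.82 km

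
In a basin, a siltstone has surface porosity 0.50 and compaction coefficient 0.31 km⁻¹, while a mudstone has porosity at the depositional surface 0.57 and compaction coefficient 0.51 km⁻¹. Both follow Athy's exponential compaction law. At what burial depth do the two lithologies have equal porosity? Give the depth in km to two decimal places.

0.66 km

Set phi₀ₐ e^(−βₐz) = phi₀ᵦ e^(−βᵦz) ⇒ ln(phi₀ₐ/phi₀ᵦ) = (βₐ − βᵦ)·z
z = ln(0.5/0.57) / (0.31 − 0.51) = -0.1310 / -0.2 = 0.655 km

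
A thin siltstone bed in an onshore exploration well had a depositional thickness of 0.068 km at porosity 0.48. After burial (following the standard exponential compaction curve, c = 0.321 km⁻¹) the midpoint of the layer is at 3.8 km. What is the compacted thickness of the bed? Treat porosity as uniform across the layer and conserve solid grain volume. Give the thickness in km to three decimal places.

0.041 km

Porosity at 3.8 km: phi = 0.48·exp(−0.321×3.8) = 0.1417
Solid-volume conservation: h(1−phi) = h₀(1−phi₀) ⇒ h = h₀·(1−phi₀)/(1−phi)
h = 0.068 × (1 − 0.48)/(1 − 0.1417) = 0.068 × 0.6059 = 0.0412 km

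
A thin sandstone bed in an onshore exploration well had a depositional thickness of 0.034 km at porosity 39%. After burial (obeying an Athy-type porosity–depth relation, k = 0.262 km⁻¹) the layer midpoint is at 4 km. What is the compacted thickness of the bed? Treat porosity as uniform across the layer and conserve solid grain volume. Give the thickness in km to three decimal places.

Porosity at 4 km: phi = 0.39·exp(−0.262×4) = 0.1367
Solid-volume conservation: h(1−phi) = h₀(1−phi₀) ⇒ h = h₀·(1−phi₀)/(1−phi)
h = 0.034 × (1 − 0.39)/(1 − 0.1367) = 0.034 × 0.7066 = 0.0240 km

0.024 km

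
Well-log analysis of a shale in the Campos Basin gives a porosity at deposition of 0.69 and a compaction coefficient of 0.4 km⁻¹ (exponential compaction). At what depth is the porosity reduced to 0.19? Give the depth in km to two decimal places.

3.22 km

Invert Athy's law: z = ln(n₀/n) / k
z = ln(0.69/0.19) / 0.4 = ln(3.632) / 0.4 = 1.2897 / 0.4 = 3.224 km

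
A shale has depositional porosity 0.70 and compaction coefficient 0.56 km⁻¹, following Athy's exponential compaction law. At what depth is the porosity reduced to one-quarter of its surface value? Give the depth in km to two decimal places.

2.48 km

φ/φ₀ = 1/4 ⇒ exp(−β·d) = 1/4 ⇒ d = ln(4) / β
d = 1.3863 / 0.56 = 2.476 km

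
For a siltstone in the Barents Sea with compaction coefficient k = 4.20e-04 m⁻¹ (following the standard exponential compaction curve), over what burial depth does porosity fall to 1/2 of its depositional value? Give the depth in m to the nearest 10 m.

Working in km (1 km = 1000 m; k in km⁻¹ = k in m⁻¹ × 1000):
phi/phi₀ = 1/2 ⇒ exp(−k·z) = 1/2 ⇒ z = ln(2) / k
z = 0.6931 / 0.42 = 1.650 km

1650 m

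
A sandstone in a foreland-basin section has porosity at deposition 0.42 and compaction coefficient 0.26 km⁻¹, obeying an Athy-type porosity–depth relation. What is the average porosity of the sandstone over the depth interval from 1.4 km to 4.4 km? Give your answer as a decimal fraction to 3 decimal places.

⟨phi⟩ = (1/(d₂−d₁)) ∫ phi₀ e^(−kd) dd = phi₀·(e^(−k·d₁) − e^(−k·d₂)) / (k·(d₂−d₁))
e^(−0.26×1.4) = 0.6949; e^(−0.26×4.4) = 0.3185
⟨phi⟩ = 0.42 × (0.6949 − 0.3185) / (0.26 × 3) = 0.42 × 0.4825 = 0.2026

0.203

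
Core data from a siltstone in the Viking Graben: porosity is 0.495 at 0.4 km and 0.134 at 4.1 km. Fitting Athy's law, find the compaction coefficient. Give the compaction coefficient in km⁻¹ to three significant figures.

Athy: φ(d) = φ₀ e^(−cd) ⇒ φ₁/φ₂ = e^{c(d₂−d₁)} ⇒ c = ln(φ₁/φ₂)/(d₂−d₁)
c = ln(0.495/0.134) / (4.1 − 0.4) = ln(3.694) / 3.7 = 1.3067 / 3.7 = 0.3532 km⁻¹

0.353 km⁻¹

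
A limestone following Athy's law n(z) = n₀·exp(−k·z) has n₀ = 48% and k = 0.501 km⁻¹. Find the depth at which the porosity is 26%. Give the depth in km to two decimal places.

Invert Athy's law: z = ln(n₀/n) / k
z = ln(0.48/0.26) / 0.501 = ln(1.846) / 0.501 = 0.6131 / 0.501 = 1.224 km

1.22 km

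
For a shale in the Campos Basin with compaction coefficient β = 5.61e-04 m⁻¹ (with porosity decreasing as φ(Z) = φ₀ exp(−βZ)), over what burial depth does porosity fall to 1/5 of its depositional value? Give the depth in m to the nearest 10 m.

2870 m

Working in km (1 km = 1000 m; β in km⁻¹ = β in m⁻¹ × 1000):
φ/φ₀ = 1/5 ⇒ exp(−β·Z) = 1/5 ⇒ Z = ln(5) / β
Z = 1.6094 / 0.561 = 2.869 km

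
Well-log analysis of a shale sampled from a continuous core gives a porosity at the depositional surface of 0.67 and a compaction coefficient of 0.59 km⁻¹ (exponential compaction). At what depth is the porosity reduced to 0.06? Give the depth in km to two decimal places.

Invert Athy's law: z = ln(n₀/n) / k
z = ln(0.67/0.06) / 0.59 = ln(11.17) / 0.59 = 2.4129 / 0.59 = 4.090 km

4.09 km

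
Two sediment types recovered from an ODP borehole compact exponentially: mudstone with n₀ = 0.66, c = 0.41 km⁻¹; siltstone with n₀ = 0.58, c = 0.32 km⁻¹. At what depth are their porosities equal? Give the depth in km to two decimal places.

Set n₀ₐ e^(−cₐd) = n₀ᵦ e^(−cᵦd) ⇒ ln(n₀ₐ/n₀ᵦ) = (cₐ − cᵦ)·d
d = ln(0.66/0.58) / (0.41 − 0.32) = 0.1292 / 0.09 = 1.436 km

1.44 km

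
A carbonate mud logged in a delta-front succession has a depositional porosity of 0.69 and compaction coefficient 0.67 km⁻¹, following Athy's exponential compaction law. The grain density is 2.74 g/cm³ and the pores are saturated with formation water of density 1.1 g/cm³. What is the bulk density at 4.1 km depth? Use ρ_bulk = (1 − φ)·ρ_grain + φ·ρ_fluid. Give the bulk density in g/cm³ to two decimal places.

Porosity at depth: phi = 0.69·exp(−0.67×4.1) = 0.69×0.0641 = 0.0442
Bulk density: ρ_b = (1−phi)ρ_g + phi·ρ_f = 0.9558×2.74 + 0.0442×1.1
       = 2.619 + 0.049 = 2.667 g/cm³

2.67 g/cm³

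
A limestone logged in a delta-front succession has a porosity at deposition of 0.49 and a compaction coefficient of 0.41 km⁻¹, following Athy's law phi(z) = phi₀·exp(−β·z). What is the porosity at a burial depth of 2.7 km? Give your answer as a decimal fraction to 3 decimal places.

0.162

phi = phi₀·exp(−β·z) = 0.49 × exp(−0.41 × 2.7) = 0.49 × exp(−1.107)
  = 0.49 × 0.3305 = 0.1620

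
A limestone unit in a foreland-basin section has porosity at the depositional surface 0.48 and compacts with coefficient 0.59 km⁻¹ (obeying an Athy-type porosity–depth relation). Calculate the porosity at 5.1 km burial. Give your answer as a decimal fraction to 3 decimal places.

0.024

phi = phi₀·exp(−k·z) = 0.48 × exp(−0.59 × 5.1) = 0.48 × exp(−3.009)
  = 0.48 × 0.0493 = 0.0237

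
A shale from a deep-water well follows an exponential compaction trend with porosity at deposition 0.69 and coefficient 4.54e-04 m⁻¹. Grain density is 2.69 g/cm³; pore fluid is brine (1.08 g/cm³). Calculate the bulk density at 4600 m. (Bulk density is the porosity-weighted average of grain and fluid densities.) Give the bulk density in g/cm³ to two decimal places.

2.55 g/cm³

Working in km (1 km = 1000 m; c in km⁻¹ = c in m⁻¹ × 1000):
Porosity at depth: φ = 0.69·exp(−0.454×4.6) = 0.69×0.1239 = 0.0855
Bulk density: ρ_b = (1−φ)ρ_g + φ·ρ_f = 0.9145×2.69 + 0.0855×1.08
       = 2.460 + 0.092 = 2.552 g/cm³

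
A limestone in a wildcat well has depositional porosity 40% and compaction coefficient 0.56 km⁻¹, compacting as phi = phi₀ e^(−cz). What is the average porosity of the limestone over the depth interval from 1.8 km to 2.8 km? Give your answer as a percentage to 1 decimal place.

⟨phi⟩ = (1/(z₂−z₁)) ∫ phi₀ e^(−cz) dz = phi₀·(e^(−c·z₁) − e^(−c·z₂)) / (c·(z₂−z₁))
e^(−0.56×1.8) = 0.3649; e^(−0.56×2.8) = 0.2085
⟨phi⟩ = 0.4 × (0.3649 − 0.2085) / (0.56 × 1) = 0.4 × 0.2794 = 0.1118

11.2%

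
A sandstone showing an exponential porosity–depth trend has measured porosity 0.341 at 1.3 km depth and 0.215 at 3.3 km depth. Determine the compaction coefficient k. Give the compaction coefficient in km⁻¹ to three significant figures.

0.231 km⁻¹

Athy: φ(z) = φ₀ e^(−kz) ⇒ φ₁/φ₂ = e^{k(z₂−z₁)} ⇒ k = ln(φ₁/φ₂)/(z₂−z₁)
k = ln(0.341/0.215) / (3.3 − 1.3) = ln(1.586) / 2 = 0.4612 / 2 = 0.2306 km⁻¹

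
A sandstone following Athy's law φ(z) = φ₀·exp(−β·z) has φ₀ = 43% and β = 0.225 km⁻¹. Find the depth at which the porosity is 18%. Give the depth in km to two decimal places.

Invert Athy's law: z = ln(φ₀/φ) / β
z = ln(0.43/0.18) / 0.225 = ln(2.389) / 0.225 = 0.8708 / 0.225 = 3.870 km

3.87 km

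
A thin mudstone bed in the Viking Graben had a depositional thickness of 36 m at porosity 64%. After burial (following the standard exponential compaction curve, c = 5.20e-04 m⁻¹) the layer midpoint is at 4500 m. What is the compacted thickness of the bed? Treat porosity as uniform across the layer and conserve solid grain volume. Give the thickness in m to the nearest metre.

14 m

Working in km (1 km = 1000 m; c in km⁻¹ = c in m⁻¹ × 1000):
Porosity at 4.5 km: phi = 0.64·exp(−0.52×4.5) = 0.0616
Solid-volume conservation: h(1−phi) = h₀(1−phi₀) ⇒ h = h₀·(1−phi₀)/(1−phi)
h = 0.036 × (1 − 0.64)/(1 − 0.0616) = 0.036 × 0.3837 = 0.0138 km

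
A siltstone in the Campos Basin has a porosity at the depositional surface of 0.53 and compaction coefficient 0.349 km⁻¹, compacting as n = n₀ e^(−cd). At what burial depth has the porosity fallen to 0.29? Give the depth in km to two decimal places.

Invert Athy's law: d = ln(n₀/n) / c
d = ln(0.53/0.29) / 0.349 = ln(1.828) / 0.349 = 0.6030 / 0.349 = 1.728 km

1.73 km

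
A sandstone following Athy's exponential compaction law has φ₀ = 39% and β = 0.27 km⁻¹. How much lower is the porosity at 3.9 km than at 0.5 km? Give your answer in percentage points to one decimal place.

φ(0.5) = 0.39·e^(−0.27×0.5) = 0.3407
φ(3.9) = 0.39·e^(−0.27×3.9) = 0.1361
Δφ = 0.3407 − 0.1361 = 0.2047

20.5 percentage points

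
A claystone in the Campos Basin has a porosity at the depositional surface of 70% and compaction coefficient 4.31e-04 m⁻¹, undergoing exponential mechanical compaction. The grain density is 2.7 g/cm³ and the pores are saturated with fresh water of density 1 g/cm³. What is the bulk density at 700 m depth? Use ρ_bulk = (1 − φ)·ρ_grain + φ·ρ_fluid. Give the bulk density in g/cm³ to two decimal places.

1.82 g/cm³

Working in km (1 km = 1000 m; k in km⁻¹ = k in m⁻¹ × 1000):
Porosity at depth: n = 0.7·exp(−0.431×0.7) = 0.7×0.7396 = 0.5177
Bulk density: ρ_b = (1−n)ρ_g + n·ρ_f = 0.4823×2.7 + 0.5177×1
       = 1.302 + 0.518 = 1.820 g/cm³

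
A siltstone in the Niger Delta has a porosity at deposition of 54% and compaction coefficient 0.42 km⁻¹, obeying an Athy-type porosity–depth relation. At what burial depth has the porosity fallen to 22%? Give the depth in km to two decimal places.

2.14 km

Invert Athy's law: z = ln(phi₀/phi) / k
z = ln(0.54/0.22) / 0.42 = ln(2.455) / 0.42 = 0.8979 / 0.42 = 2.138 km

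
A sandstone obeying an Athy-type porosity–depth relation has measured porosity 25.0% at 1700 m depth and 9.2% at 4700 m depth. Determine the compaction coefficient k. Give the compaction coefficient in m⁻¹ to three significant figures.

0.000333 m⁻¹

Working in km (1 km = 1000 m; k in km⁻¹ = k in m⁻¹ × 1000):
Athy: phi(Z) = phi₀ e^(−kZ) ⇒ phi₁/phi₂ = e^{k(Z₂−Z₁)} ⇒ k = ln(phi₁/phi₂)/(Z₂−Z₁)
k = ln(0.25/0.092) / (4.7 − 1.7) = ln(2.717) / 3 = 0.9997 / 3 = 0.3332 km⁻¹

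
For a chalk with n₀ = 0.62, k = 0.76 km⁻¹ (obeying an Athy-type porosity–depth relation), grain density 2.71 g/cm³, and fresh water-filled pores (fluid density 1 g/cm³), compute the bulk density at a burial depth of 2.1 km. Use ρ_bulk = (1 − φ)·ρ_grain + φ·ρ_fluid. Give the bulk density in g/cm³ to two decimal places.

Porosity at depth: n = 0.62·exp(−0.76×2.1) = 0.62×0.2027 = 0.1257
Bulk density: ρ_b = (1−n)ρ_g + n·ρ_f = 0.8743×2.71 + 0.1257×1
       = 2.369 + 0.126 = 2.495 g/cm³

2.50 g/cm³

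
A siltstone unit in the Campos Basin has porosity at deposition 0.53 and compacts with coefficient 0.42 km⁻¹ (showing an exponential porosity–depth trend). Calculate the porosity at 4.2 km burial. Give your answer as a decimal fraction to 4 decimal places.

0.0908

φ = φ₀·exp(−k·Z) = 0.53 × exp(−0.42 × 4.2) = 0.53 × exp(−1.764)
  = 0.53 × 0.1714 = 0.0908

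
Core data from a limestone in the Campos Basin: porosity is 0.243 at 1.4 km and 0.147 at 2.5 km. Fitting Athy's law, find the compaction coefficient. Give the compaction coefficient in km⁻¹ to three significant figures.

Athy: n(d) = n₀ e^(−cd) ⇒ n₁/n₂ = e^{c(d₂−d₁)} ⇒ c = ln(n₁/n₂)/(d₂−d₁)
c = ln(0.243/0.147) / (2.5 − 1.4) = ln(1.653) / 1.1 = 0.5026 / 1.1 = 0.4569 km⁻¹

0.457 km⁻¹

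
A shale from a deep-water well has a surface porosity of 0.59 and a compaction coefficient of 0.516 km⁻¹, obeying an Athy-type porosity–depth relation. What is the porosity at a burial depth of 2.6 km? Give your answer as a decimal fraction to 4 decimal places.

φ = φ₀·exp(−β·Z) = 0.59 × exp(−0.516 × 2.6) = 0.59 × exp(−1.342)
  = 0.59 × 0.2614 = 0.1542

0.1542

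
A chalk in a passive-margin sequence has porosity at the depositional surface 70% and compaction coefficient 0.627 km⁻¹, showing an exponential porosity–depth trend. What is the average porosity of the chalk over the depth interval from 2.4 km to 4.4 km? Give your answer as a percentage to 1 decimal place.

⟨n⟩ = (1/(d₂−d₁)) ∫ n₀ e^(−cd) dd = n₀·(e^(−c·d₁) − e^(−c·d₂)) / (c·(d₂−d₁))
e^(−0.627×2.4) = 0.2221; e^(−0.627×4.4) = 0.0634
⟨n⟩ = 0.7 × (0.2221 − 0.0634) / (0.627 × 2) = 0.7 × 0.1266 = 0.0886

8.9%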